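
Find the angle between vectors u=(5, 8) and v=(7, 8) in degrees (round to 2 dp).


u.v = 99, |u| = sqrt(89) = 9.434, |v| = sqrt(113) = 10.6301
cos(theta) = u.v/(|u||v|) = 99/sqrt(10057) = 0.987191
theta = acos(0.987191) = 9.18 degrees

9.18 degrees


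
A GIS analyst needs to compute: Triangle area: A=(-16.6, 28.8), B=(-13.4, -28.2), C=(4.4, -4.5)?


Area = |x_A(y_B-y_C) + x_B(y_C-y_A) + x_C(y_A-y_B)|/2
= |393.42 + 446.22 + 250.8|/2
= 1090.44/2 = 545.22

545.22


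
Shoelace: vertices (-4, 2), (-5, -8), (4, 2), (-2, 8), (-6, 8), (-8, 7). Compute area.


Shoelace sum: ((-4)*(-8) - (-5)*2) + ((-5)*2 - 4*(-8)) + (4*8 - (-2)*2) + ((-2)*8 - (-6)*8) + ((-6)*7 - (-8)*8) + ((-8)*2 - (-4)*7)
= 166
Area = |166|/2 = 83

83


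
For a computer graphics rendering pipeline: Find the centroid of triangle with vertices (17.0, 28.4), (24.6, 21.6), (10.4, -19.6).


Centroid = ((x_A+x_B+x_C)/3, (y_A+y_B+y_C)/3)
= ((17+24.6+10.4)/3, (28.4+21.6+(-19.6))/3)
= (17.3333, 10.1333)

(17.3333, 10.1333)


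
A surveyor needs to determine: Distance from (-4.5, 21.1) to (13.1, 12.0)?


dx=17.6, dy=-9.1
d^2 = 17.6^2 + (-9.1)^2 = 392.57
d = sqrt(392.57) = 19.8134

19.8134


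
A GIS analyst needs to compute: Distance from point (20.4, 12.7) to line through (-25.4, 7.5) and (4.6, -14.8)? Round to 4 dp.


|cross product| = 1177.34
|line direction| = sqrt(1397.29) = 37.3803
Distance = 1177.34/sqrt(1397.29) = 31.4962

31.4962


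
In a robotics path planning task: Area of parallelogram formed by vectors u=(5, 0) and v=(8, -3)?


|u x v| = |5*(-3) - 0*8|
= |(-15) - 0| = 15

15


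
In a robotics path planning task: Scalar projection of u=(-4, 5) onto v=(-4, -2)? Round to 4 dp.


u.v = 6, |v| = sqrt(20) = 4.4721
Scalar projection = u.v / |v| = 6 / sqrt(20) = 1.3416

1.3416


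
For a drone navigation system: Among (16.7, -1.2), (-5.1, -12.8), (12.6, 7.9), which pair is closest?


d(P0,P1) = 24.6941, d(P0,P2) = 9.981, d(P1,P2) = 27.2356
Closest: P0 and P2

Closest pair: (16.7, -1.2) and (12.6, 7.9), distance = 9.981


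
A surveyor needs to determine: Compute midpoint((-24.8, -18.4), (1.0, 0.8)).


M = (((-24.8)+1)/2, ((-18.4)+0.8)/2)
= (-11.9, -8.8)

(-11.9, -8.8)


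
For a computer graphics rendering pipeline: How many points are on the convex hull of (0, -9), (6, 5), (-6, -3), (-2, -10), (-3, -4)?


Convex hull vertices (CCW): (-6, -3), (-2, -10), (0, -9), (6, 5)
Count = 4

4


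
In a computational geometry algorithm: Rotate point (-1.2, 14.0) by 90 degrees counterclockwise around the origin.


90° CCW: (x,y) -> (-y, x)
(-1.2,14) -> (-14, -1.2)

(-14, -1.2)


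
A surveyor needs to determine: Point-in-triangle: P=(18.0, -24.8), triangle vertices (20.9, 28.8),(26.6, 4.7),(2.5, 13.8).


Cross products: AB x AP = -375.41, BC x BP = 789.21, CA x CP = -942.74
All same sign? no

No, outside


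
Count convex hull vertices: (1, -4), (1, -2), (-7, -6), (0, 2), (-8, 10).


Convex hull vertices (CCW): (-8, 10), (-7, -6), (1, -4), (1, -2), (0, 2)
Count = 5

5


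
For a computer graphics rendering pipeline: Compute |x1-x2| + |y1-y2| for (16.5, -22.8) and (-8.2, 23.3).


|16.5-(-8.2)| + |(-22.8)-23.3| = 24.7 + 46.1 = 70.8

70.8


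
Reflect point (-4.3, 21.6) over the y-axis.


Reflection over y-axis: (x,y) -> (-x,y)
(-4.3, 21.6) -> (4.3, 21.6)

(4.3, 21.6)


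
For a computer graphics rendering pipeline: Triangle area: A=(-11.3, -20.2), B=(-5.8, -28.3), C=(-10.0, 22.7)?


Area = |x_A(y_B-y_C) + x_B(y_C-y_A) + x_C(y_A-y_B)|/2
= |576.3 + (-248.82) + (-81)|/2
= 246.48/2 = 123.24

123.24


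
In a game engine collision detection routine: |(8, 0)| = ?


|u| = sqrt(8^2 + 0^2) = sqrt(64) = 8

8


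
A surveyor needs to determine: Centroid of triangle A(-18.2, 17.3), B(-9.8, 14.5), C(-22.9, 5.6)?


Centroid = ((x_A+x_B+x_C)/3, (y_A+y_B+y_C)/3)
= (((-18.2)+(-9.8)+(-22.9))/3, (17.3+14.5+5.6)/3)
= (-16.9667, 12.4667)

(-16.9667, 12.4667)


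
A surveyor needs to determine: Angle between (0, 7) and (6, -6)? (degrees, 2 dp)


u.v = -42, |u| = sqrt(49) = 7, |v| = sqrt(72) = 8.4853
cos(theta) = u.v/(|u||v|) = -42/sqrt(3528) = -0.707107
theta = acos(-0.707107) = 135 degrees

135 degrees


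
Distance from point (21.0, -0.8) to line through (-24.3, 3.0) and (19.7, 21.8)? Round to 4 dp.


|cross product| = 1018.84
|line direction| = sqrt(2289.44) = 47.8481
Distance = 1018.84/sqrt(2289.44) = 21.2932

21.2932


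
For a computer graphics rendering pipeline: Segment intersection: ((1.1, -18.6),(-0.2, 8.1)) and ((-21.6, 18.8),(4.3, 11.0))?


Cross products: d1=-791.6, d2=-110.21, d3=557.47, d4=-123.92
d1*d2 < 0 and d3*d4 < 0? no

No, they don't intersect


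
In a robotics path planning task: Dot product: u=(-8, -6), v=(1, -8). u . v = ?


u . v = u_x*v_x + u_y*v_y = (-8)*1 + (-6)*(-8)
= (-8) + 48 = 40

40


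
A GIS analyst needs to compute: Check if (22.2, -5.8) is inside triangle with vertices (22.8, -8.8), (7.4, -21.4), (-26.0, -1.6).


Cross products: AB x AP = -53.76, BC x BP = -814.08, CA x CP = 142.08
All same sign? no

No, outside


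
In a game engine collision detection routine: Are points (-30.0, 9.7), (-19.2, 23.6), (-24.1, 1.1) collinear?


Cross product: ((-19.2)-(-30))*(1.1-9.7) - (23.6-9.7)*((-24.1)-(-30))
= -174.89

No, not collinear


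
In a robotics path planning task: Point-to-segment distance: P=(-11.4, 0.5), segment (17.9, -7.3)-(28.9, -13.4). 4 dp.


Project P onto AB: t = 0 (clamped to [0,1])
Closest point on segment: (17.9, -7.3)
Distance: 30.3205

30.3205


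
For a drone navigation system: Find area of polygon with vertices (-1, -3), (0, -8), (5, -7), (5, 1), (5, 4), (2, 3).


Shoelace sum: ((-1)*(-8) - 0*(-3)) + (0*(-7) - 5*(-8)) + (5*1 - 5*(-7)) + (5*4 - 5*1) + (5*3 - 2*4) + (2*(-3) - (-1)*3)
= 107
Area = |107|/2 = 53.5

53.5


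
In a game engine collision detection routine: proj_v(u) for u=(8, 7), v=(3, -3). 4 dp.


u.v = 3, |v| = sqrt(18) = 4.2426
Scalar projection = u.v / |v| = 3 / sqrt(18) = 0.7071

0.7071


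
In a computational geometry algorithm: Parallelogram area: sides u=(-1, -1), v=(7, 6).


|u x v| = |(-1)*6 - (-1)*7|
= |(-6) - (-7)| = 1

1


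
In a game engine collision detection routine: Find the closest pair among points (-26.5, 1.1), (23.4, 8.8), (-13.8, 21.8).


d(P0,P1) = 50.4906, d(P0,P2) = 24.2854, d(P1,P2) = 39.4061
Closest: P0 and P2

Closest pair: (-26.5, 1.1) and (-13.8, 21.8), distance = 24.2854


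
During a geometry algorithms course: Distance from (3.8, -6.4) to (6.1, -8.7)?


dx=2.3, dy=-2.3
d^2 = 2.3^2 + (-2.3)^2 = 10.58
d = sqrt(10.58) = 3.2527

3.2527


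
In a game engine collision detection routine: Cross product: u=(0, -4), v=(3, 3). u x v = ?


u x v = u_x*v_y - u_y*v_x = 0*3 - (-4)*3
= 0 - (-12) = 12

12


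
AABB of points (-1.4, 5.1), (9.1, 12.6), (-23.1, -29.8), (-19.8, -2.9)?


x range: [-23.1, 9.1]
y range: [-29.8, 12.6]
Bounding box: (-23.1,-29.8) to (9.1,12.6)

(-23.1,-29.8) to (9.1,12.6)


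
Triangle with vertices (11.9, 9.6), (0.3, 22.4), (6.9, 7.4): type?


Side lengths squared: AB^2=298.4, BC^2=268.56, CA^2=29.84
Sorted: [29.84, 268.56, 298.4]
By sides: Scalene, By angles: Right

Scalene, Right


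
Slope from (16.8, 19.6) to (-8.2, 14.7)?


slope = (y2-y1)/(x2-x1) = (14.7-19.6)/((-8.2)-16.8) = (-4.9)/(-25) = 0.196

0.196


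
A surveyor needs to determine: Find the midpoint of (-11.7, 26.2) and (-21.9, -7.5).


M = (((-11.7)+(-21.9))/2, (26.2+(-7.5))/2)
= (-16.8, 9.35)

(-16.8, 9.35)


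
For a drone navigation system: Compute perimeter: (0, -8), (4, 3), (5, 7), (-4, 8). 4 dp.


Sides: (0, -8)->(4, 3): sqrt(137) = 11.7047, (4, 3)->(5, 7): sqrt(17) = 4.123106, (5, 7)->(-4, 8): sqrt(82) = 9.055385, (-4, 8)->(0, -8): sqrt(272) = 16.492423
Sum = 41.375614
Perimeter = 41.3756

41.3756


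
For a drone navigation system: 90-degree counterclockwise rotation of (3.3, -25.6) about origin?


90° CCW: (x,y) -> (-y, x)
(3.3,-25.6) -> (25.6, 3.3)

(25.6, 3.3)


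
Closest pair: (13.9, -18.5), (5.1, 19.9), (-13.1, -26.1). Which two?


d(P0,P1) = 39.3954, d(P0,P2) = 28.0492, d(P1,P2) = 49.4696
Closest: P0 and P2

Closest pair: (13.9, -18.5) and (-13.1, -26.1), distance = 28.0492


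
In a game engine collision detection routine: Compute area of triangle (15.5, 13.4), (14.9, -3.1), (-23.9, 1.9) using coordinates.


Area = |x_A(y_B-y_C) + x_B(y_C-y_A) + x_C(y_A-y_B)|/2
= |(-77.5) + (-171.35) + (-394.35)|/2
= 643.2/2 = 321.6

321.6


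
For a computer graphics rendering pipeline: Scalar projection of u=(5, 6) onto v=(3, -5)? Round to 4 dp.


u.v = -15, |v| = sqrt(34) = 5.831
Scalar projection = u.v / |v| = -15 / sqrt(34) = -2.5725

-2.5725


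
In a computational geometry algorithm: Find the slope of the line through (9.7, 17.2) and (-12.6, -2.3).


slope = (y2-y1)/(x2-x1) = ((-2.3)-17.2)/((-12.6)-9.7) = (-19.5)/(-22.3) = 0.8744

0.8744


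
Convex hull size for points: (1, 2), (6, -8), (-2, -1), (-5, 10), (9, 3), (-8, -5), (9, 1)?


Convex hull vertices (CCW): (-8, -5), (6, -8), (9, 1), (9, 3), (-5, 10)
Count = 5

5


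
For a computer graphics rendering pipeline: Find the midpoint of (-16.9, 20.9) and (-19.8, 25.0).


M = (((-16.9)+(-19.8))/2, (20.9+25)/2)
= (-18.35, 22.95)

(-18.35, 22.95)


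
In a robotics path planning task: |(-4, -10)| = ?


|u| = sqrt((-4)^2 + (-10)^2) = sqrt(116) = 10.7703

10.7703


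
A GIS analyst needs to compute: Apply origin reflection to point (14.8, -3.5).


Reflection over origin: (x,y) -> (-x,-y)
(14.8, -3.5) -> (-14.8, 3.5)

(-14.8, 3.5)


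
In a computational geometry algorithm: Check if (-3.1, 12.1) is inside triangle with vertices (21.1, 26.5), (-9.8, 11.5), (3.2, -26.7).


Cross products: AB x AP = 81.96, BC x BP = 263.74, CA x CP = 1029.68
All same sign? yes

Yes, inside


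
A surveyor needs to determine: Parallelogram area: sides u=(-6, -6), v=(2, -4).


|u x v| = |(-6)*(-4) - (-6)*2|
= |24 - (-12)| = 36

36


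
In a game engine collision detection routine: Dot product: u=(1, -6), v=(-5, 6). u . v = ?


u . v = u_x*v_x + u_y*v_y = 1*(-5) + (-6)*6
= (-5) + (-36) = -41

-41


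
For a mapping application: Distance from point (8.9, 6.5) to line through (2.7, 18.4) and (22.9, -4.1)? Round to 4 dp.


|cross product| = 100.88
|line direction| = sqrt(914.29) = 30.2372
Distance = 100.88/sqrt(914.29) = 3.3363

3.3363


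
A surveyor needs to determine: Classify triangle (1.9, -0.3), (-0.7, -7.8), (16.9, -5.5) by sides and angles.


Side lengths squared: AB^2=63.01, BC^2=315.05, CA^2=252.04
Sorted: [63.01, 252.04, 315.05]
By sides: Scalene, By angles: Right

Scalene, Right


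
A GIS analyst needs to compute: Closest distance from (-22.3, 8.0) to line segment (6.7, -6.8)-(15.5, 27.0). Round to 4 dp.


Project P onto AB: t = 0.2009 (clamped to [0,1])
Closest point on segment: (8.4677, -0.0105)
Distance: 31.7934

31.7934


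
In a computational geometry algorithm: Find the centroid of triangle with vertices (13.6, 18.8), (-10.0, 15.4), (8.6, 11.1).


Centroid = ((x_A+x_B+x_C)/3, (y_A+y_B+y_C)/3)
= ((13.6+(-10)+8.6)/3, (18.8+15.4+11.1)/3)
= (4.0667, 15.1)

(4.0667, 15.1)


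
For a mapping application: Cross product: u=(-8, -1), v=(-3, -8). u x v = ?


u x v = u_x*v_y - u_y*v_x = (-8)*(-8) - (-1)*(-3)
= 64 - 3 = 61

61


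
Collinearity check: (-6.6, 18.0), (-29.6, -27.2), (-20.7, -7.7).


Cross product: ((-29.6)-(-6.6))*((-7.7)-18) - ((-27.2)-18)*((-20.7)-(-6.6))
= -46.22

No, not collinear


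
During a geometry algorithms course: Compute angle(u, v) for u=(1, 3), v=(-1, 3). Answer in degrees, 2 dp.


u.v = 8, |u| = sqrt(10) = 3.1623, |v| = sqrt(10) = 3.1623
cos(theta) = u.v/(|u||v|) = 8/sqrt(100) = 0.8
theta = acos(0.8) = 36.87 degrees

36.87 degrees


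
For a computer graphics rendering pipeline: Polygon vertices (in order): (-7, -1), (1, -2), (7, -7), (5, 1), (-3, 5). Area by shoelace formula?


Shoelace sum: ((-7)*(-2) - 1*(-1)) + (1*(-7) - 7*(-2)) + (7*1 - 5*(-7)) + (5*5 - (-3)*1) + ((-3)*(-1) - (-7)*5)
= 130
Area = |130|/2 = 65

65


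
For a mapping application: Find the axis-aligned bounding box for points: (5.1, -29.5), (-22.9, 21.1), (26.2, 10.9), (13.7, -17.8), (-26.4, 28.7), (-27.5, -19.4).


x range: [-27.5, 26.2]
y range: [-29.5, 28.7]
Bounding box: (-27.5,-29.5) to (26.2,28.7)

(-27.5,-29.5) to (26.2,28.7)


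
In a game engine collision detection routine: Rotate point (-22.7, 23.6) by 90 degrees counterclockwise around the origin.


90° CCW: (x,y) -> (-y, x)
(-22.7,23.6) -> (-23.6, -22.7)

(-23.6, -22.7)


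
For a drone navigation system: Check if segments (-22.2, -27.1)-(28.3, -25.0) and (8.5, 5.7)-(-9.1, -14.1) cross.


Cross products: d1=-30.58, d2=932.36, d3=1591.93, d4=628.99
d1*d2 < 0 and d3*d4 < 0? no

No, they don't intersect


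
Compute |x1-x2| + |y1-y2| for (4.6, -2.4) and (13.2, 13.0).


|4.6-13.2| + |(-2.4)-13| = 8.6 + 15.4 = 24

24


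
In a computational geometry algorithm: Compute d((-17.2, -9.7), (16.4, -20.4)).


dx=33.6, dy=-10.7
d^2 = 33.6^2 + (-10.7)^2 = 1243.45
d = sqrt(1243.45) = 35.2626

35.2626


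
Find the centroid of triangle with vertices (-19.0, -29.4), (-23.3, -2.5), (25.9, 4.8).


Centroid = ((x_A+x_B+x_C)/3, (y_A+y_B+y_C)/3)
= (((-19)+(-23.3)+25.9)/3, ((-29.4)+(-2.5)+4.8)/3)
= (-5.4667, -9.0333)

(-5.4667, -9.0333)


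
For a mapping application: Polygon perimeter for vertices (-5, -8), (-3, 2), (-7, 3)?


Sides: (-5, -8)->(-3, 2): sqrt(104) = 10.198039, (-3, 2)->(-7, 3): sqrt(17) = 4.123106, (-7, 3)->(-5, -8): sqrt(125) = 11.18034
Sum = 25.501485
Perimeter = 25.5015

25.5015


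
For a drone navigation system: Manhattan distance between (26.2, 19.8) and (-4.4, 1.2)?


|26.2-(-4.4)| + |19.8-1.2| = 30.6 + 18.6 = 49.2

49.2


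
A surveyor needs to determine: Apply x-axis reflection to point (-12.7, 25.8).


Reflection over x-axis: (x,y) -> (x,-y)
(-12.7, 25.8) -> (-12.7, -25.8)

(-12.7, -25.8)


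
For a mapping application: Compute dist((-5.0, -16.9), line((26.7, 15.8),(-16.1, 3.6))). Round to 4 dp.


|cross product| = 1012.82
|line direction| = sqrt(1980.68) = 44.5048
Distance = 1012.82/sqrt(1980.68) = 22.7575

22.7575


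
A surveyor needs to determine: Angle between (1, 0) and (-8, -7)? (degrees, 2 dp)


u.v = -8, |u| = sqrt(1) = 1, |v| = sqrt(113) = 10.6301
cos(theta) = u.v/(|u||v|) = -8/sqrt(113) = -0.752577
theta = acos(-0.752577) = 138.81 degrees

138.81 degrees


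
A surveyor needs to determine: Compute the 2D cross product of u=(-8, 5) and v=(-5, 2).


u x v = u_x*v_y - u_y*v_x = (-8)*2 - 5*(-5)
= (-16) - (-25) = 9

9


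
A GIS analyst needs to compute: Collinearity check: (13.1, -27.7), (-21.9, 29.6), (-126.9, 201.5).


Cross product: ((-21.9)-13.1)*(201.5-(-27.7)) - (29.6-(-27.7))*((-126.9)-13.1)
= 0

Yes, collinear


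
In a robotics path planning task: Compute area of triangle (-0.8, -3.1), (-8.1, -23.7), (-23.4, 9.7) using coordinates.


Area = |x_A(y_B-y_C) + x_B(y_C-y_A) + x_C(y_A-y_B)|/2
= |26.72 + (-103.68) + (-482.04)|/2
= 559/2 = 279.5

279.5


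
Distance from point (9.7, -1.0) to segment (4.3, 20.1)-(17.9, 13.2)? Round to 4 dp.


Project P onto AB: t = 0.9418 (clamped to [0,1])
Closest point on segment: (17.1082, 13.6017)
Distance: 16.3735

16.3735


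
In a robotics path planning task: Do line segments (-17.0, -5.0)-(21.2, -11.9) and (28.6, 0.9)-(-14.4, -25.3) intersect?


Cross products: d1=-941.02, d2=356.52, d3=540.02, d4=-757.52
d1*d2 < 0 and d3*d4 < 0? yes

Yes, they intersect


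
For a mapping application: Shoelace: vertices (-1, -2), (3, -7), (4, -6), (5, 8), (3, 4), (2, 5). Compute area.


Shoelace sum: ((-1)*(-7) - 3*(-2)) + (3*(-6) - 4*(-7)) + (4*8 - 5*(-6)) + (5*4 - 3*8) + (3*5 - 2*4) + (2*(-2) - (-1)*5)
= 89
Area = |89|/2 = 44.5

44.5


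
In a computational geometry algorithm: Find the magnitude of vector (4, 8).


|u| = sqrt(4^2 + 8^2) = sqrt(80) = 8.9443

8.9443


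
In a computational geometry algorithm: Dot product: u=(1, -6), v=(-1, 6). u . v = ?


u . v = u_x*v_x + u_y*v_y = 1*(-1) + (-6)*6
= (-1) + (-36) = -37

-37


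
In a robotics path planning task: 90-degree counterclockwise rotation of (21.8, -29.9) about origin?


90° CCW: (x,y) -> (-y, x)
(21.8,-29.9) -> (29.9, 21.8)

(29.9, 21.8)


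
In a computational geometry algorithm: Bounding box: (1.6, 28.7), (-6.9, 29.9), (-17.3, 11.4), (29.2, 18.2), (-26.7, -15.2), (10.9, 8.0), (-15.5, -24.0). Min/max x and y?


x range: [-26.7, 29.2]
y range: [-24, 29.9]
Bounding box: (-26.7,-24) to (29.2,29.9)

(-26.7,-24) to (29.2,29.9)


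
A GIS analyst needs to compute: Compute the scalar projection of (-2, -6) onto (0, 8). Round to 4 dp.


u.v = -48, |v| = sqrt(64) = 8
Scalar projection = u.v / |v| = -48 / sqrt(64) = -6

-6


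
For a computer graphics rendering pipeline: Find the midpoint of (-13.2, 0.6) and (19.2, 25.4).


M = (((-13.2)+19.2)/2, (0.6+25.4)/2)
= (3, 13)

(3, 13)


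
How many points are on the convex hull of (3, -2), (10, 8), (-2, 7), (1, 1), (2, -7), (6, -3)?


Convex hull vertices (CCW): (-2, 7), (2, -7), (6, -3), (10, 8)
Count = 4

4


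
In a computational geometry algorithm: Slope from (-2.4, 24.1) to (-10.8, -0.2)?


slope = (y2-y1)/(x2-x1) = ((-0.2)-24.1)/((-10.8)-(-2.4)) = (-24.3)/(-8.4) = 2.8929

2.8929


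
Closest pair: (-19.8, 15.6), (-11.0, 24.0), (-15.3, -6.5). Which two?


d(P0,P1) = 12.1655, d(P0,P2) = 22.5535, d(P1,P2) = 30.8016
Closest: P0 and P1

Closest pair: (-19.8, 15.6) and (-11.0, 24.0), distance = 12.1655


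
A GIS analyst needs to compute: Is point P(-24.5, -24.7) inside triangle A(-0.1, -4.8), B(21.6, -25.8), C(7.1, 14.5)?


Cross products: AB x AP = -944.23, BC x BP = 1841.88, CA x CP = -327.64
All same sign? no

No, outside


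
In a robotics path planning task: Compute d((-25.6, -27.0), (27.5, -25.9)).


dx=53.1, dy=1.1
d^2 = 53.1^2 + 1.1^2 = 2820.82
d = sqrt(2820.82) = 53.1114

53.1114


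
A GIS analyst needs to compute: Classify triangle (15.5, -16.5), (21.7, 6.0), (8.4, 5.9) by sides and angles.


Side lengths squared: AB^2=544.69, BC^2=176.9, CA^2=552.17
Sorted: [176.9, 544.69, 552.17]
By sides: Scalene, By angles: Acute

Scalene, Acute


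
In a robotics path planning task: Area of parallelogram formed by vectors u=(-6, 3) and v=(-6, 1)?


|u x v| = |(-6)*1 - 3*(-6)|
= |(-6) - (-18)| = 12

12


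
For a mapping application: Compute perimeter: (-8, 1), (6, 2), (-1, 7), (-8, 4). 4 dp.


Sides: (-8, 1)->(6, 2): sqrt(197) = 14.035669, (6, 2)->(-1, 7): sqrt(74) = 8.602325, (-1, 7)->(-8, 4): sqrt(58) = 7.615773, (-8, 4)->(-8, 1): sqrt(9) = 3
Sum = 33.253767
Perimeter = 33.2538

33.2538


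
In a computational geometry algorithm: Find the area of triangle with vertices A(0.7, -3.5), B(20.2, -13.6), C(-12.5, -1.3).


Area = |x_A(y_B-y_C) + x_B(y_C-y_A) + x_C(y_A-y_B)|/2
= |(-8.61) + 44.44 + (-126.25)|/2
= 90.42/2 = 45.21

45.21


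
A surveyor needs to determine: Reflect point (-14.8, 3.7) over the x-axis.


Reflection over x-axis: (x,y) -> (x,-y)
(-14.8, 3.7) -> (-14.8, -3.7)

(-14.8, -3.7)


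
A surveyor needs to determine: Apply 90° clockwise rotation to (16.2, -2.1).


90° CW: (x,y) -> (y, -x)
(16.2,-2.1) -> (-2.1, -16.2)

(-2.1, -16.2)


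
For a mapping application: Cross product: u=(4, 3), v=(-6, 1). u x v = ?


u x v = u_x*v_y - u_y*v_x = 4*1 - 3*(-6)
= 4 - (-18) = 22

22


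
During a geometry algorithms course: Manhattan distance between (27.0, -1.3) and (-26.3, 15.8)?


|27-(-26.3)| + |(-1.3)-15.8| = 53.3 + 17.1 = 70.4

70.4


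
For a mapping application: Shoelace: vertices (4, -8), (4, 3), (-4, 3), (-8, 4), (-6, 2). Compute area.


Shoelace sum: (4*3 - 4*(-8)) + (4*3 - (-4)*3) + ((-4)*4 - (-8)*3) + ((-8)*2 - (-6)*4) + ((-6)*(-8) - 4*2)
= 124
Area = |124|/2 = 62

62


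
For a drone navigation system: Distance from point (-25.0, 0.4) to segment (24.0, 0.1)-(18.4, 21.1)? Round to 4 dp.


Project P onto AB: t = 0.5943 (clamped to [0,1])
Closest point on segment: (20.6722, 12.5793)
Distance: 47.2682

47.2682


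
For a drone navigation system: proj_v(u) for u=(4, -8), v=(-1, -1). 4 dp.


u.v = 4, |v| = sqrt(2) = 1.4142
Scalar projection = u.v / |v| = 4 / sqrt(2) = 2.8284

2.8284


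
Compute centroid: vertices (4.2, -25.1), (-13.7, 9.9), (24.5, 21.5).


Centroid = ((x_A+x_B+x_C)/3, (y_A+y_B+y_C)/3)
= ((4.2+(-13.7)+24.5)/3, ((-25.1)+9.9+21.5)/3)
= (5, 2.1)

(5, 2.1)


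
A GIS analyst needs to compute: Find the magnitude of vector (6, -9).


|u| = sqrt(6^2 + (-9)^2) = sqrt(117) = 10.8167

10.8167


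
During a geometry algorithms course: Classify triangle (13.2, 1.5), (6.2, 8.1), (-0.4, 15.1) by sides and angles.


Side lengths squared: AB^2=92.56, BC^2=92.56, CA^2=369.92
Sorted: [92.56, 92.56, 369.92]
By sides: Isosceles, By angles: Obtuse

Isosceles, Obtuse


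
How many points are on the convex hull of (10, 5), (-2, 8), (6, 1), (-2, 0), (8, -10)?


Convex hull vertices (CCW): (-2, 0), (8, -10), (10, 5), (-2, 8)
Count = 4

4


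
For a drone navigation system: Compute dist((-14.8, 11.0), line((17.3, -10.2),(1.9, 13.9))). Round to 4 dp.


|cross product| = 447.13
|line direction| = sqrt(817.97) = 28.6002
Distance = 447.13/sqrt(817.97) = 15.6338

15.6338


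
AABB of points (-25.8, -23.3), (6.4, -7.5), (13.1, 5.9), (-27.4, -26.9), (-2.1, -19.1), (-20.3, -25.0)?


x range: [-27.4, 13.1]
y range: [-26.9, 5.9]
Bounding box: (-27.4,-26.9) to (13.1,5.9)

(-27.4,-26.9) to (13.1,5.9)


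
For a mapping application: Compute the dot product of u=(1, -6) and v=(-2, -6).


u . v = u_x*v_x + u_y*v_y = 1*(-2) + (-6)*(-6)
= (-2) + 36 = 34

34


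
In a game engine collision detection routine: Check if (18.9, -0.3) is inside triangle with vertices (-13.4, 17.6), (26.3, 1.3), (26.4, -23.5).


Cross products: AB x AP = -184.14, BC x BP = -183.68, CA x CP = -615.11
All same sign? yes

Yes, inside


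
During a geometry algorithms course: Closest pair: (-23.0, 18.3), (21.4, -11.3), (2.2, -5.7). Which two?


d(P0,P1) = 53.3622, d(P0,P2) = 34.8, d(P1,P2) = 20
Closest: P1 and P2

Closest pair: (21.4, -11.3) and (2.2, -5.7), distance = 20


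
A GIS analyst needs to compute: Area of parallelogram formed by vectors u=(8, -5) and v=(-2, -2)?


|u x v| = |8*(-2) - (-5)*(-2)|
= |(-16) - 10| = 26

26


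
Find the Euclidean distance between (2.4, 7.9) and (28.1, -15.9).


dx=25.7, dy=-23.8
d^2 = 25.7^2 + (-23.8)^2 = 1226.93
d = sqrt(1226.93) = 35.0276

35.0276


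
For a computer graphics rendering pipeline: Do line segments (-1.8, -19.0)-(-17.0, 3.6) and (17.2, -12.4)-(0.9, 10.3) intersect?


Cross products: d1=538.88, d2=515.54, d3=-529.72, d4=-506.38
d1*d2 < 0 and d3*d4 < 0? no

No, they don't intersect


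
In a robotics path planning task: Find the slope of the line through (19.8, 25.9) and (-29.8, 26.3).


slope = (y2-y1)/(x2-x1) = (26.3-25.9)/((-29.8)-19.8) = 0.4/(-49.6) = -0.0081

-0.0081


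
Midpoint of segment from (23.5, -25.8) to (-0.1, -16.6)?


M = ((23.5+(-0.1))/2, ((-25.8)+(-16.6))/2)
= (11.7, -21.2)

(11.7, -21.2)


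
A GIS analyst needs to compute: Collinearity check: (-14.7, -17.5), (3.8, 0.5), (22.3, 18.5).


Cross product: (3.8-(-14.7))*(18.5-(-17.5)) - (0.5-(-17.5))*(22.3-(-14.7))
= 0

Yes, collinear


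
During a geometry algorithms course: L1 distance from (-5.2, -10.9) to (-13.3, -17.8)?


|(-5.2)-(-13.3)| + |(-10.9)-(-17.8)| = 8.1 + 6.9 = 15

15


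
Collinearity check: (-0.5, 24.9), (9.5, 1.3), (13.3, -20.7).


Cross product: (9.5-(-0.5))*((-20.7)-24.9) - (1.3-24.9)*(13.3-(-0.5))
= -130.32

No, not collinear


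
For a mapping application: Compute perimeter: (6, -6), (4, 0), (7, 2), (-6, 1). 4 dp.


Sides: (6, -6)->(4, 0): sqrt(40) = 6.324555, (4, 0)->(7, 2): sqrt(13) = 3.605551, (7, 2)->(-6, 1): sqrt(170) = 13.038405, (-6, 1)->(6, -6): sqrt(193) = 13.892444
Sum = 36.860955
Perimeter = 36.861

36.861


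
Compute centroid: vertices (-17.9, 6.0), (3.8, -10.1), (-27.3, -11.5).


Centroid = ((x_A+x_B+x_C)/3, (y_A+y_B+y_C)/3)
= (((-17.9)+3.8+(-27.3))/3, (6+(-10.1)+(-11.5))/3)
= (-13.8, -5.2)

(-13.8, -5.2)


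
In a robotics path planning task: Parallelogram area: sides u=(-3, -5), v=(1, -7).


|u x v| = |(-3)*(-7) - (-5)*1|
= |21 - (-5)| = 26

26


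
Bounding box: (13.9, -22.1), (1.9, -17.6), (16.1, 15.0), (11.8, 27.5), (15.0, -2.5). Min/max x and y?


x range: [1.9, 16.1]
y range: [-22.1, 27.5]
Bounding box: (1.9,-22.1) to (16.1,27.5)

(1.9,-22.1) to (16.1,27.5)


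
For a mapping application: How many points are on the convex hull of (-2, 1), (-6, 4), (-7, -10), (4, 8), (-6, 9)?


Convex hull vertices (CCW): (-7, -10), (4, 8), (-6, 9)
Count = 3

3


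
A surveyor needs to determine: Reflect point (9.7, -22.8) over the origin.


Reflection over origin: (x,y) -> (-x,-y)
(9.7, -22.8) -> (-9.7, 22.8)

(-9.7, 22.8)


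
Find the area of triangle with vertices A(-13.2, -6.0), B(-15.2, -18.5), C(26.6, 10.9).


Area = |x_A(y_B-y_C) + x_B(y_C-y_A) + x_C(y_A-y_B)|/2
= |388.08 + (-256.88) + 332.5|/2
= 463.7/2 = 231.85

231.85


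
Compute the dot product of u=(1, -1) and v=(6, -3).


u . v = u_x*v_x + u_y*v_y = 1*6 + (-1)*(-3)
= 6 + 3 = 9

9


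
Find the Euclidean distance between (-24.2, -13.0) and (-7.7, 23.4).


dx=16.5, dy=36.4
d^2 = 16.5^2 + 36.4^2 = 1597.21
d = sqrt(1597.21) = 39.9651

39.9651


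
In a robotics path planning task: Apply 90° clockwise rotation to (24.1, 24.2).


90° CW: (x,y) -> (y, -x)
(24.1,24.2) -> (24.2, -24.1)

(24.2, -24.1)


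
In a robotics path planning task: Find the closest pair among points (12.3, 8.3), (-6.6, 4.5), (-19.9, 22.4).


d(P0,P1) = 19.2782, d(P0,P2) = 35.1518, d(P1,P2) = 22.3002
Closest: P0 and P1

Closest pair: (12.3, 8.3) and (-6.6, 4.5), distance = 19.2782


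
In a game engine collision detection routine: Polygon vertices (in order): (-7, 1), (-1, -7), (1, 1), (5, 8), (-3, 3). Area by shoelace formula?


Shoelace sum: ((-7)*(-7) - (-1)*1) + ((-1)*1 - 1*(-7)) + (1*8 - 5*1) + (5*3 - (-3)*8) + ((-3)*1 - (-7)*3)
= 116
Area = |116|/2 = 58

58


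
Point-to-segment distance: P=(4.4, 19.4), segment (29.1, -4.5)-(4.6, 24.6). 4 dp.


Project P onto AB: t = 0.8988 (clamped to [0,1])
Closest point on segment: (7.079, 21.6555)
Distance: 3.5021

3.5021


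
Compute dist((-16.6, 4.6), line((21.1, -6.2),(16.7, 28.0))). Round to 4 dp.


|cross product| = 1241.82
|line direction| = sqrt(1189) = 34.4819
Distance = 1241.82/sqrt(1189) = 36.0137

36.0137


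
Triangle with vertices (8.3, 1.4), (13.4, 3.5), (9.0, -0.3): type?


Side lengths squared: AB^2=30.42, BC^2=33.8, CA^2=3.38
Sorted: [3.38, 30.42, 33.8]
By sides: Scalene, By angles: Right

Scalene, Right


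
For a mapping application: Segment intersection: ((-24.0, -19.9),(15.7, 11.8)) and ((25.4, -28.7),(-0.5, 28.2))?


Cross products: d1=2582.94, d2=-497.02, d3=-1915.34, d4=1164.62
d1*d2 < 0 and d3*d4 < 0? yes

Yes, they intersect


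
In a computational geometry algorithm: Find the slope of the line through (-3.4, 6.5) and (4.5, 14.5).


slope = (y2-y1)/(x2-x1) = (14.5-6.5)/(4.5-(-3.4)) = 8/7.9 = 1.0127

1.0127


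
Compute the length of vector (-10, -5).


|u| = sqrt((-10)^2 + (-5)^2) = sqrt(125) = 11.1803

11.1803


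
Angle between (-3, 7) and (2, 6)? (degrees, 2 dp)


u.v = 36, |u| = sqrt(58) = 7.6158, |v| = sqrt(40) = 6.3246
cos(theta) = u.v/(|u||v|) = 36/sqrt(2320) = 0.747409
theta = acos(0.747409) = 41.63 degrees

41.63 degrees


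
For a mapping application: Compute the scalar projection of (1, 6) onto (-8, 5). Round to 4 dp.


u.v = 22, |v| = sqrt(89) = 9.434
Scalar projection = u.v / |v| = 22 / sqrt(89) = 2.332

2.332


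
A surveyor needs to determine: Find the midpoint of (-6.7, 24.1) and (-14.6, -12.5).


M = (((-6.7)+(-14.6))/2, (24.1+(-12.5))/2)
= (-10.65, 5.8)

(-10.65, 5.8)


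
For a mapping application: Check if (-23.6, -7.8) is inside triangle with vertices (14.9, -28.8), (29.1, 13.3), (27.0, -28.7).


Cross products: AB x AP = 1919.05, BC x BP = -2169.09, CA x CP = -257.95
All same sign? no

No, outside


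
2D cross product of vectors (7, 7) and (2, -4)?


u x v = u_x*v_y - u_y*v_x = 7*(-4) - 7*2
= (-28) - 14 = -42

-42


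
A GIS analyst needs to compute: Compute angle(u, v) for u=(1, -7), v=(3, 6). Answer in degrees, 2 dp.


u.v = -39, |u| = sqrt(50) = 7.0711, |v| = sqrt(45) = 6.7082
cos(theta) = u.v/(|u||v|) = -39/sqrt(2250) = -0.822192
theta = acos(-0.822192) = 145.3 degrees

145.3 degrees


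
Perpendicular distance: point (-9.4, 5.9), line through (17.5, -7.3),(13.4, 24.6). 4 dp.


|cross product| = 803.99
|line direction| = sqrt(1034.42) = 32.1624
Distance = 803.99/sqrt(1034.42) = 24.9978

24.9978


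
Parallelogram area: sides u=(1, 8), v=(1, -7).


|u x v| = |1*(-7) - 8*1|
= |(-7) - 8| = 15

15


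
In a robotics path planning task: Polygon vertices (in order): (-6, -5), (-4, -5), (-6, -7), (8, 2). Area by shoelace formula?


Shoelace sum: ((-6)*(-5) - (-4)*(-5)) + ((-4)*(-7) - (-6)*(-5)) + ((-6)*2 - 8*(-7)) + (8*(-5) - (-6)*2)
= 24
Area = |24|/2 = 12

12


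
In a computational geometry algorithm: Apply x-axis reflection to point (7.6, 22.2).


Reflection over x-axis: (x,y) -> (x,-y)
(7.6, 22.2) -> (7.6, -22.2)

(7.6, -22.2)


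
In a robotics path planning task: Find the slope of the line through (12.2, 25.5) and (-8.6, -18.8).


slope = (y2-y1)/(x2-x1) = ((-18.8)-25.5)/((-8.6)-12.2) = (-44.3)/(-20.8) = 2.1298

2.1298


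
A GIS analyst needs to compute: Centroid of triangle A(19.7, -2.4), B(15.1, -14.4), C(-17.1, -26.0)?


Centroid = ((x_A+x_B+x_C)/3, (y_A+y_B+y_C)/3)
= ((19.7+15.1+(-17.1))/3, ((-2.4)+(-14.4)+(-26))/3)
= (5.9, -14.2667)

(5.9, -14.2667)


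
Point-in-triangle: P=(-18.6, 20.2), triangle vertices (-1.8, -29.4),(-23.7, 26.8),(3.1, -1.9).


Cross products: AB x AP = -142.08, BC x BP = -30.51, CA x CP = -705.04
All same sign? yes

Yes, inside


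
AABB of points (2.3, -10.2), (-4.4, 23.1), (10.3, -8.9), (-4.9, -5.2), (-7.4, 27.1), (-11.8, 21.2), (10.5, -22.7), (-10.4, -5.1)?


x range: [-11.8, 10.5]
y range: [-22.7, 27.1]
Bounding box: (-11.8,-22.7) to (10.5,27.1)

(-11.8,-22.7) to (10.5,27.1)


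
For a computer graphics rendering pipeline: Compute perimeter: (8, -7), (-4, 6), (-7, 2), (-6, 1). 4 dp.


Sides: (8, -7)->(-4, 6): sqrt(313) = 17.691806, (-4, 6)->(-7, 2): sqrt(25) = 5, (-7, 2)->(-6, 1): sqrt(2) = 1.414214, (-6, 1)->(8, -7): sqrt(260) = 16.124515
Sum = 40.230535
Perimeter = 40.2305

40.2305


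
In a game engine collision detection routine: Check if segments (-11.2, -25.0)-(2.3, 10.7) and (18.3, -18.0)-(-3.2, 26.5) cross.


Cross products: d1=1463.25, d2=94.95, d3=-958.65, d4=409.65
d1*d2 < 0 and d3*d4 < 0? no

No, they don't intersect


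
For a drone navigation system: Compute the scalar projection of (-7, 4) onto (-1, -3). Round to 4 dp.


u.v = -5, |v| = sqrt(10) = 3.1623
Scalar projection = u.v / |v| = -5 / sqrt(10) = -1.5811

-1.5811


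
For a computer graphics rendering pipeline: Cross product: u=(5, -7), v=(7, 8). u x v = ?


u x v = u_x*v_y - u_y*v_x = 5*8 - (-7)*7
= 40 - (-49) = 89

89


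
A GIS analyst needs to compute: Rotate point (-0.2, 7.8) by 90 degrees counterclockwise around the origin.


90° CCW: (x,y) -> (-y, x)
(-0.2,7.8) -> (-7.8, -0.2)

(-7.8, -0.2)


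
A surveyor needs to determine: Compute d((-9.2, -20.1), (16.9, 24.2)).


dx=26.1, dy=44.3
d^2 = 26.1^2 + 44.3^2 = 2643.7
d = sqrt(2643.7) = 51.4169

51.4169


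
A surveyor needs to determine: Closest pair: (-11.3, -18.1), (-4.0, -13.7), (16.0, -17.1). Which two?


d(P0,P1) = 8.5235, d(P0,P2) = 27.3183, d(P1,P2) = 20.2869
Closest: P0 and P1

Closest pair: (-11.3, -18.1) and (-4.0, -13.7), distance = 8.5235


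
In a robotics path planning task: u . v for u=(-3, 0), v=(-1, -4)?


u . v = u_x*v_x + u_y*v_y = (-3)*(-1) + 0*(-4)
= 3 + 0 = 3

3


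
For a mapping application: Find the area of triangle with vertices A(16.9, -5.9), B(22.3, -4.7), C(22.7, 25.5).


Area = |x_A(y_B-y_C) + x_B(y_C-y_A) + x_C(y_A-y_B)|/2
= |(-510.38) + 700.22 + (-27.24)|/2
= 162.6/2 = 81.3

81.3


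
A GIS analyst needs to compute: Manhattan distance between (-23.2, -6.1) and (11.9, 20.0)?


|(-23.2)-11.9| + |(-6.1)-20| = 35.1 + 26.1 = 61.2

61.2


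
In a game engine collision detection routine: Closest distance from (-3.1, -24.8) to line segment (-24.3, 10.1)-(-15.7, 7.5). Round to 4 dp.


Project P onto AB: t = 1 (clamped to [0,1])
Closest point on segment: (-15.7, 7.5)
Distance: 34.6706

34.6706


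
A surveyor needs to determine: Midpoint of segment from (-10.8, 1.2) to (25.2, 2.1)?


M = (((-10.8)+25.2)/2, (1.2+2.1)/2)
= (7.2, 1.65)

(7.2, 1.65)


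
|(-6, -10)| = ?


|u| = sqrt((-6)^2 + (-10)^2) = sqrt(136) = 11.6619

11.6619


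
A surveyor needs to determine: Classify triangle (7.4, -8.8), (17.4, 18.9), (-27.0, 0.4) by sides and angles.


Side lengths squared: AB^2=867.29, BC^2=2313.61, CA^2=1268
Sorted: [867.29, 1268, 2313.61]
By sides: Scalene, By angles: Obtuse

Scalene, Obtuse


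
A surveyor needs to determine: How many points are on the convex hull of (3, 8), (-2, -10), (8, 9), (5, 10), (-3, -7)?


Convex hull vertices (CCW): (-3, -7), (-2, -10), (8, 9), (5, 10), (3, 8)
Count = 5

5


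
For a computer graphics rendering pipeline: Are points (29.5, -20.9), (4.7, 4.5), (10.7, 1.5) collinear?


Cross product: (4.7-29.5)*(1.5-(-20.9)) - (4.5-(-20.9))*(10.7-29.5)
= -78

No, not collinear


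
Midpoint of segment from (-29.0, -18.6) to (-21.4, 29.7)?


M = (((-29)+(-21.4))/2, ((-18.6)+29.7)/2)
= (-25.2, 5.55)

(-25.2, 5.55)


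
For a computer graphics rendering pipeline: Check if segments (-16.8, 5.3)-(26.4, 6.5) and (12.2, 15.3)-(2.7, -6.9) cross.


Cross products: d1=-548.8, d2=398.84, d3=397.2, d4=-550.44
d1*d2 < 0 and d3*d4 < 0? yes

Yes, they intersect


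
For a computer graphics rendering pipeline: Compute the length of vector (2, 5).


|u| = sqrt(2^2 + 5^2) = sqrt(29) = 5.3852

5.3852


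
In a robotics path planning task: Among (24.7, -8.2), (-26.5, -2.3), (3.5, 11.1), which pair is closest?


d(P0,P1) = 51.5388, d(P0,P2) = 28.6693, d(P1,P2) = 32.8567
Closest: P0 and P2

Closest pair: (24.7, -8.2) and (3.5, 11.1), distance = 28.6693


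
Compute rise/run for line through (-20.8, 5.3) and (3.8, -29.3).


slope = (y2-y1)/(x2-x1) = ((-29.3)-5.3)/(3.8-(-20.8)) = (-34.6)/24.6 = -1.4065

-1.4065


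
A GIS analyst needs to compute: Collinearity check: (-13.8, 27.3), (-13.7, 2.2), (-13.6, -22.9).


Cross product: ((-13.7)-(-13.8))*((-22.9)-27.3) - (2.2-27.3)*((-13.6)-(-13.8))
= 0

Yes, collinear


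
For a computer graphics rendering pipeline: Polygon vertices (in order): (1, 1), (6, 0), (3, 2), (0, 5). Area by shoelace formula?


Shoelace sum: (1*0 - 6*1) + (6*2 - 3*0) + (3*5 - 0*2) + (0*1 - 1*5)
= 16
Area = |16|/2 = 8

8


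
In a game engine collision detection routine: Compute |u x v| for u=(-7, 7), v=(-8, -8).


|u x v| = |(-7)*(-8) - 7*(-8)|
= |56 - (-56)| = 112

112


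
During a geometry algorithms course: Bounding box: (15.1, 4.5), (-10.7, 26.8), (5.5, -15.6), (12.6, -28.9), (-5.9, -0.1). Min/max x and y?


x range: [-10.7, 15.1]
y range: [-28.9, 26.8]
Bounding box: (-10.7,-28.9) to (15.1,26.8)

(-10.7,-28.9) to (15.1,26.8)


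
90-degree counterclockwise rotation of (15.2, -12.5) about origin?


90° CCW: (x,y) -> (-y, x)
(15.2,-12.5) -> (12.5, 15.2)

(12.5, 15.2)


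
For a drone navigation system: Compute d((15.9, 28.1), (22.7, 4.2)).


dx=6.8, dy=-23.9
d^2 = 6.8^2 + (-23.9)^2 = 617.45
d = sqrt(617.45) = 24.8485

24.8485


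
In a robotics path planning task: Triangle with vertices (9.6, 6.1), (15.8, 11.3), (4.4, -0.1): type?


Side lengths squared: AB^2=65.48, BC^2=259.92, CA^2=65.48
Sorted: [65.48, 65.48, 259.92]
By sides: Isosceles, By angles: Obtuse

Isosceles, Obtuse


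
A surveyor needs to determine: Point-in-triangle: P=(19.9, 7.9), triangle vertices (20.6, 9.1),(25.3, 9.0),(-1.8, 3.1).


Cross products: AB x AP = -5.71, BC x BP = -2.05, CA x CP = -22.68
All same sign? yes

Yes, inside


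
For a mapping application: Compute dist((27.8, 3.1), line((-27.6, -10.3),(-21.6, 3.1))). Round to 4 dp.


|cross product| = 661.96
|line direction| = sqrt(215.56) = 14.682
Distance = 661.96/sqrt(215.56) = 45.0866

45.0866


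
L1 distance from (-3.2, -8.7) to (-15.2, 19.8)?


|(-3.2)-(-15.2)| + |(-8.7)-19.8| = 12 + 28.5 = 40.5

40.5


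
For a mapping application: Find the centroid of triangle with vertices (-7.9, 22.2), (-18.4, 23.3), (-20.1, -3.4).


Centroid = ((x_A+x_B+x_C)/3, (y_A+y_B+y_C)/3)
= (((-7.9)+(-18.4)+(-20.1))/3, (22.2+23.3+(-3.4))/3)
= (-15.4667, 14.0333)

(-15.4667, 14.0333)


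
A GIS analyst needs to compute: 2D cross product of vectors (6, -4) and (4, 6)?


u x v = u_x*v_y - u_y*v_x = 6*6 - (-4)*4
= 36 - (-16) = 52

52


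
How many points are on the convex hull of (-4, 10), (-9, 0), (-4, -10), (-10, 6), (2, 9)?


Convex hull vertices (CCW): (-10, 6), (-9, 0), (-4, -10), (2, 9), (-4, 10)
Count = 5

5


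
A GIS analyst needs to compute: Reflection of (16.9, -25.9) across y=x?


Reflection over y=x: (x,y) -> (y,x)
(16.9, -25.9) -> (-25.9, 16.9)

(-25.9, 16.9)


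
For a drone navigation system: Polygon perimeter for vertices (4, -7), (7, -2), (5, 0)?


Sides: (4, -7)->(7, -2): sqrt(34) = 5.830952, (7, -2)->(5, 0): sqrt(8) = 2.828427, (5, 0)->(4, -7): sqrt(50) = 7.071068
Sum = 15.730447
Perimeter = 15.7304

15.7304


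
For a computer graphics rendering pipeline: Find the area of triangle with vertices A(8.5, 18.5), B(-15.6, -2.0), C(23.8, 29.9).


Area = |x_A(y_B-y_C) + x_B(y_C-y_A) + x_C(y_A-y_B)|/2
= |(-271.15) + (-177.84) + 487.9|/2
= 38.91/2 = 19.455

19.455


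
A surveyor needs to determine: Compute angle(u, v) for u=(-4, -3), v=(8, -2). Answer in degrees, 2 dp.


u.v = -26, |u| = sqrt(25) = 5, |v| = sqrt(68) = 8.2462
cos(theta) = u.v/(|u||v|) = -26/sqrt(1700) = -0.630593
theta = acos(-0.630593) = 129.09 degrees

129.09 degrees


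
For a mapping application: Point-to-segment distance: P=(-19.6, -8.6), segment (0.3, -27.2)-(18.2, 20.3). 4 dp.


Project P onto AB: t = 0.2046 (clamped to [0,1])
Closest point on segment: (3.9631, -17.4796)
Distance: 25.1806

25.1806


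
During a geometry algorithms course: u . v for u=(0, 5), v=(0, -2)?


u . v = u_x*v_x + u_y*v_y = 0*0 + 5*(-2)
= 0 + (-10) = -10

-10


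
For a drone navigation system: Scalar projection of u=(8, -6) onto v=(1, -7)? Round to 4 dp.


u.v = 50, |v| = sqrt(50) = 7.0711
Scalar projection = u.v / |v| = 50 / sqrt(50) = 7.0711

7.0711


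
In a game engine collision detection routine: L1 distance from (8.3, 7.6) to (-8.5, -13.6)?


|8.3-(-8.5)| + |7.6-(-13.6)| = 16.8 + 21.2 = 38

38


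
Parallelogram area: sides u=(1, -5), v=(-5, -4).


|u x v| = |1*(-4) - (-5)*(-5)|
= |(-4) - 25| = 29

29


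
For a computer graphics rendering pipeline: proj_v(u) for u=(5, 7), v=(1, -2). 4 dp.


u.v = -9, |v| = sqrt(5) = 2.2361
Scalar projection = u.v / |v| = -9 / sqrt(5) = -4.0249

-4.0249


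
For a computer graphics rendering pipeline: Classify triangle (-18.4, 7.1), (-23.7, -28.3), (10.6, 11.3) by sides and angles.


Side lengths squared: AB^2=1281.25, BC^2=2744.65, CA^2=858.64
Sorted: [858.64, 1281.25, 2744.65]
By sides: Scalene, By angles: Obtuse

Scalene, Obtuse
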